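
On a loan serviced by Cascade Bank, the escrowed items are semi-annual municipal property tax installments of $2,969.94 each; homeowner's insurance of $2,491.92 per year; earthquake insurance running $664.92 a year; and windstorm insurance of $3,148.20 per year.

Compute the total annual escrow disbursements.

Municipal property tax = $2,969.94 × 2 = $5,939.88 annually
Homeowner's insurance = $2,491.92 annually
Earthquake insurance = $664.92 annually
Windstorm insurance = $3,148.20 annually
Yearly total = $5,939.88 + $2,491.92 + $664.92 + $3,148.20 = $12,244.92

$12,244.92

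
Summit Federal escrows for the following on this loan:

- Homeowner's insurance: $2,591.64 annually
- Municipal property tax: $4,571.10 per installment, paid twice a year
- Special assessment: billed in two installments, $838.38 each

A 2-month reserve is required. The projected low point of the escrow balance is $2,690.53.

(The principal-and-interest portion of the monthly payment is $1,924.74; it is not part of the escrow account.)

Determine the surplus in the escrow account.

$455.43

Homeowner's insurance: $2,591.64 annually
Municipal property tax: $4,571.10 × 2 = $9,142.20 annually
Special assessment: $838.38 × 2 = $1,676.76 annually
Combined annual = $2,591.64 + $9,142.20 + $1,676.76 = $13,410.60
Monthly = $13,410.60 / 12 = $1,117.55
Cushion = 2 × $1,117.55 = $2,235.10
Excess over cushion: $2,690.53 − $2,235.10 = $455.43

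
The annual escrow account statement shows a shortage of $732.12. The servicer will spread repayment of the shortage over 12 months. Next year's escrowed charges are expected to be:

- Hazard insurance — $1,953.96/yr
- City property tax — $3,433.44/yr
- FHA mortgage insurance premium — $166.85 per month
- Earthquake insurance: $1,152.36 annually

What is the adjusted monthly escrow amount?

$772.84

Hazard insurance: $1,953.96
City property tax: $3,433.44
FHA mortgage insurance premium: $166.85 × 12 = $2,002.20
Earthquake insurance: $1,152.36
Total annual escrow = $1,953.96 + $3,433.44 + $2,002.20 + $1,152.36 = $8,541.96
Per month = $8,541.96 / 12 = $711.83
Shortage per month = $732.12 / 12 = $61.01
Adjusted monthly = $711.83 + $61.01 = $772.84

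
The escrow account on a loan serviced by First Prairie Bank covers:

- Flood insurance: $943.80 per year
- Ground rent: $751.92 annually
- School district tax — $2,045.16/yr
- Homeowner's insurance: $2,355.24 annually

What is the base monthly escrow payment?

$508.01

Flood insurance: $943.80
Ground rent: $751.92
School district tax: $2,045.16
Homeowner's insurance: $2,355.24
Total annual escrow = $943.80 + $751.92 + $2,045.16 + $2,355.24 = $6,096.12
Monthly escrow = $6,096.12 / 12 = $508.01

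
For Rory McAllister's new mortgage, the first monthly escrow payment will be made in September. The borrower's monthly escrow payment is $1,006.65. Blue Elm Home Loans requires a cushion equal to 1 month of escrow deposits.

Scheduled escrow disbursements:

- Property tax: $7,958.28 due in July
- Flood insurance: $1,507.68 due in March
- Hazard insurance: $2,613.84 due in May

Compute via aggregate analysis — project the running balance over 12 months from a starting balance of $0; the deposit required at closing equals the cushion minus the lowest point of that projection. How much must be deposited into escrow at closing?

Cushion = 1 × $1,006.65 = $1,006.65
Trial balance (start $0, +$1,006.65 each month, − disbursements):
  Sep: +$1,006.65 → $1,006.65
  Oct: +$1,006.65 → $2,013.30
  Nov: +$1,006.65 → $3,019.95
  Dec: +$1,006.65 → $4,026.60
  Jan: +$1,006.65 → $5,033.25
  Feb: +$1,006.65 → $6,039.90
  Mar: +$1,006.65 − $1,507.68 → $5,538.87
  Apr: +$1,006.65 → $6,545.52
  May: +$1,006.65 − $2,613.84 → $4,938.33
  Jun: +$1,006.65 → $5,944.98
  Jul: +$1,006.65 − $7,958.28 → -$1,006.65
  Aug: +$1,006.65 → $0.00
Lowest trial balance = -$1,006.65 (Jul)
Initial deposit = cushion − low point = $1,006.65 − (-$1,006.65) = $2,013.30

$2,013.30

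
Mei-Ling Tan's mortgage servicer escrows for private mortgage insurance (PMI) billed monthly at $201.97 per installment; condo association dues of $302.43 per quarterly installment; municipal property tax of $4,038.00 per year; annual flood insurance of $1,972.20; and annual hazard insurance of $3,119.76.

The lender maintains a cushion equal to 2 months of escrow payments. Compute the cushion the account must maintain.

Private mortgage insurance (PMI): $201.97 × 12 = $2,423.64 per year
Condo association dues: $302.43 × 4 = $1,209.72 per year
Municipal property tax: $4,038.00 per year
Flood insurance: $1,972.20 per year
Hazard insurance: $3,119.76 per year
Total annual escrow = $2,423.64 + $1,209.72 + $4,038.00 + $1,972.20 + $3,119.76 = $12,763.32
Base monthly escrow = $12,763.32 ÷ 12 = $1,063.61
Cushion = 2 × $1,063.61 = $2,127.22

$2,127.22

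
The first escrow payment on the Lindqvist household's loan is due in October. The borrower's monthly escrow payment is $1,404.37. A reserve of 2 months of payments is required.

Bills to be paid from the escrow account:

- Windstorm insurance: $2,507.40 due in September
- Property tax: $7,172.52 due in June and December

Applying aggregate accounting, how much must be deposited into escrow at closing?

Cushion = 2 × $1,404.37 = $2,808.74
Trial balance (start $0, +$1,404.37 each month, − disbursements):
  Oct: +$1,404.37 → $1,404.37
  Nov: +$1,404.37 → $2,808.74
  Dec: +$1,404.37 − $7,172.52 → -$2,959.41
  Jan: +$1,404.37 → -$1,555.04
  Feb: +$1,404.37 → -$150.67
  Mar: +$1,404.37 → $1,253.70
  Apr: +$1,404.37 → $2,658.07
  May: +$1,404.37 → $4,062.44
  Jun: +$1,404.37 − $7,172.52 → -$1,705.71
  Jul: +$1,404.37 → -$301.34
  Aug: +$1,404.37 → $1,103.03
  Sep: +$1,404.37 − $2,507.40 → $0.00
Lowest trial balance = -$2,959.41 (Dec)
Initial deposit = cushion − low point = $2,808.74 − (-$2,959.41) = $5,768.15

$5,768.15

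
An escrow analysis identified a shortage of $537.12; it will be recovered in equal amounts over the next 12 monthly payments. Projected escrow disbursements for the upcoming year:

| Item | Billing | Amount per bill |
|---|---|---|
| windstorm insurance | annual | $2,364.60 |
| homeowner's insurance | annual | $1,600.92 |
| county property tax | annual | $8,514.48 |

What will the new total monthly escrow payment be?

Windstorm insurance: $2,364.60/yr
Homeowner's insurance: $1,600.92/yr
County property tax: $8,514.48/yr
Annual escrow total = $2,364.60 + $1,600.92 + $8,514.48 = $12,480.00
Monthly = $12,480.00 ÷ 12 = $1,040.00
Monthly shortage recovery: $537.12 ÷ 12 = $44.76
Adjusted monthly = $1,040.00 + $44.76 = $1,084.76

$1,084.76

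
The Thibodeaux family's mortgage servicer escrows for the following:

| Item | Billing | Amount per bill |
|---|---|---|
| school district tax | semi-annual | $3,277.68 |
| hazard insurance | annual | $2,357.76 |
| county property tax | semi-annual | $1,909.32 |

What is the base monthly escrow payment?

School district tax: $3,277.68 × 2 = $6,555.36 per year
Hazard insurance: $2,357.76 per year
County property tax: $1,909.32 × 2 = $3,818.64 per year
Yearly total = $6,555.36 + $2,357.76 + $3,818.64 = $12,731.76
Monthly escrow = $12,731.76 ÷ 12 = $1,060.98

$1,060.98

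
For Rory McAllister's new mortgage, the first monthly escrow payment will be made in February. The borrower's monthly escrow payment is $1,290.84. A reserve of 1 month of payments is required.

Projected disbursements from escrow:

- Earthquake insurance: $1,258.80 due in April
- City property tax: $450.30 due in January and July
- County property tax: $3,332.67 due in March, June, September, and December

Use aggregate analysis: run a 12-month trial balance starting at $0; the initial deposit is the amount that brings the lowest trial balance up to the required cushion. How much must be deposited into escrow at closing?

Cushion = 1 × $1,290.84 = $1,290.84
Trial balance (start $0, +$1,290.84 each month, − disbursements):
  Feb: +$1,290.84 → $1,290.84
  Mar: +$1,290.84 − $3,332.67 → -$750.99
  Apr: +$1,290.84 − $1,258.80 → -$718.95
  May: +$1,290.84 → $571.89
  Jun: +$1,290.84 − $3,332.67 → -$1,469.94
  Jul: +$1,290.84 − $450.30 → -$629.40
  Aug: +$1,290.84 → $661.44
  Sep: +$1,290.84 − $3,332.67 → -$1,380.39
  Oct: +$1,290.84 → -$89.55
  Nov: +$1,290.84 → $1,201.29
  Dec: +$1,290.84 − $3,332.67 → -$840.54
  Jan: +$1,290.84 − $450.30 → $0.00
Lowest trial balance = -$1,469.94 (Jun)
Initial deposit = cushion − low point = $1,290.84 − (-$1,469.94) = $2,760.78

$2,760.78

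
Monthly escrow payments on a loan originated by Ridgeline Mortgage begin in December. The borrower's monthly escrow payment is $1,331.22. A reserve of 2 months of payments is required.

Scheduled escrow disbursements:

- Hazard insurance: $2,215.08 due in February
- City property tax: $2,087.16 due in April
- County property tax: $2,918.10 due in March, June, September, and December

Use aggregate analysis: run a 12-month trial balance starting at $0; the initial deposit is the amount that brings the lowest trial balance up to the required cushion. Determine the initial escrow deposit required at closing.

$6,400.44

Cushion = 2 × $1,331.22 = $2,662.44
Trial balance (start $0, +$1,331.22 each month, − disbursements):
  Dec: +$1,331.22 − $2,918.10 → -$1,586.88
  Jan: +$1,331.22 → -$255.66
  Feb: +$1,331.22 − $2,215.08 → -$1,139.52
  Mar: +$1,331.22 − $2,918.10 → -$2,726.40
  Apr: +$1,331.22 − $2,087.16 → -$3,482.34
  May: +$1,331.22 → -$2,151.12
  Jun: +$1,331.22 − $2,918.10 → -$3,738.00
  Jul: +$1,331.22 → -$2,406.78
  Aug: +$1,331.22 → -$1,075.56
  Sep: +$1,331.22 − $2,918.10 → -$2,662.44
  Oct: +$1,331.22 → -$1,331.22
  Nov: +$1,331.22 → $0.00
Lowest trial balance = -$3,738.00 (Jun)
Initial deposit = cushion − low point = $2,662.44 − (-$3,738.00) = $6,400.44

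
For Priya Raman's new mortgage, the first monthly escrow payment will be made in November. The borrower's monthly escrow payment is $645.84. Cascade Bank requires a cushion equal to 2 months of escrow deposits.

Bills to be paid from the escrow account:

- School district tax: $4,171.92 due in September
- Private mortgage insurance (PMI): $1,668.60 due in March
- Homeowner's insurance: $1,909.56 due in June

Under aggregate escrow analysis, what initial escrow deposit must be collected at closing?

$1,937.52

Cushion = 2 × $645.84 = $1,291.68
Trial balance (start $0, +$645.84 each month, − disbursements):
  Nov: +$645.84 → $645.84
  Dec: +$645.84 → $1,291.68
  Jan: +$645.84 → $1,937.52
  Feb: +$645.84 → $2,583.36
  Mar: +$645.84 − $1,668.60 → $1,560.60
  Apr: +$645.84 → $2,206.44
  May: +$645.84 → $2,852.28
  Jun: +$645.84 − $1,909.56 → $1,588.56
  Jul: +$645.84 → $2,234.40
  Aug: +$645.84 → $2,880.24
  Sep: +$645.84 − $4,171.92 → -$645.84
  Oct: +$645.84 → $0.00
Lowest trial balance = -$645.84 (Sep)
Initial deposit = cushion − low point = $1,291.68 − (-$645.84) = $1,937.52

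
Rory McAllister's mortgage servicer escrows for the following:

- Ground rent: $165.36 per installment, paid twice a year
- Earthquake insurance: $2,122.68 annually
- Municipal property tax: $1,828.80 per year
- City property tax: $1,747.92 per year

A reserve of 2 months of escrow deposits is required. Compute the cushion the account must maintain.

Ground rent = $165.36 × 2 = $330.72/yr
Earthquake insurance = $2,122.68/yr
Municipal property tax = $1,828.80/yr
City property tax = $1,747.92/yr
Annual escrow total = $6,030.12
Monthly = $6,030.12 ÷ 12 = $502.51
Reserve = 2 × $502.51 = $1,005.02

$1,005.02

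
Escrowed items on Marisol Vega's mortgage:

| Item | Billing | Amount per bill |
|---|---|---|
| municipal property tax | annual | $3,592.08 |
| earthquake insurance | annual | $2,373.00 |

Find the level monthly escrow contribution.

$497.09

Municipal property tax — $3,592.08 per year
Earthquake insurance — $2,373.00 per year
Yearly total = $5,965.08
Per month = $5,965.08 ÷ 12 = $497.09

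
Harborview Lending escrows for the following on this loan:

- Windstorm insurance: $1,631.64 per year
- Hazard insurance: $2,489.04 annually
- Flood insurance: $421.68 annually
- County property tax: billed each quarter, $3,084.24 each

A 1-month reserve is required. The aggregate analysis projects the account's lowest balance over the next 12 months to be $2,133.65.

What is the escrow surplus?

Windstorm insurance: $1,631.64 annually
Hazard insurance: $2,489.04 annually
Flood insurance: $421.68 annually
County property tax: $3,084.24 × 4 = $12,336.96 annually
Combined annual = $1,631.64 + $2,489.04 + $421.68 + $12,336.96 = $16,879.32
Per month = $16,879.32 ÷ 12 = $1,406.61
Required cushion = 1 × $1,406.61 = $1,406.61
Surplus = $2,133.65 − $1,406.61 = $727.04

$727.04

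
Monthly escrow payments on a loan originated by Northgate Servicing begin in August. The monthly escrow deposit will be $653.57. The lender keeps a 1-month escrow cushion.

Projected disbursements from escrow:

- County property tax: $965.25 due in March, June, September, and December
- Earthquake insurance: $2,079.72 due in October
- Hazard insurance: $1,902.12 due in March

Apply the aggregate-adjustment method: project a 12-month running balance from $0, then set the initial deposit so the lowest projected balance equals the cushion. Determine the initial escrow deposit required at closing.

Cushion = 1 × $653.57 = $653.57
Trial balance (start $0, +$653.57 each month, − disbursements):
  Aug: +$653.57 → $653.57
  Sep: +$653.57 − $965.25 → $341.89
  Oct: +$653.57 − $2,079.72 → -$1,084.26
  Nov: +$653.57 → -$430.69
  Dec: +$653.57 − $965.25 → -$742.37
  Jan: +$653.57 → -$88.80
  Feb: +$653.57 → $564.77
  Mar: +$653.57 − $2,867.37 → -$1,649.03
  Apr: +$653.57 → -$995.46
  May: +$653.57 → -$341.89
  Jun: +$653.57 − $965.25 → -$653.57
  Jul: +$653.57 → $0.00
Lowest trial balance = -$1,649.03 (Mar)
Initial deposit = cushion − low point = $653.57 − (-$1,649.03) = $2,302.60

$2,302.60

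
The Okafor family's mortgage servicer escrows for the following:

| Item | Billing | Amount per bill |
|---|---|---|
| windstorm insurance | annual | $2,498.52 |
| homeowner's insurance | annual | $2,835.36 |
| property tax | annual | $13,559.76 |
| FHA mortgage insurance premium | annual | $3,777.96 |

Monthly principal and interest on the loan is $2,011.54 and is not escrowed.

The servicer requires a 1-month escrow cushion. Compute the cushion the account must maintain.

$1,889.30

Windstorm insurance: $2,498.52
Homeowner's insurance: $2,835.36
Property tax: $13,559.76
FHA mortgage insurance premium: $3,777.96
Combined annual = $22,671.60
Per month = $22,671.60 ÷ 12 = $1,889.30
Reserve = 1 × $1,889.30 = $1,889.30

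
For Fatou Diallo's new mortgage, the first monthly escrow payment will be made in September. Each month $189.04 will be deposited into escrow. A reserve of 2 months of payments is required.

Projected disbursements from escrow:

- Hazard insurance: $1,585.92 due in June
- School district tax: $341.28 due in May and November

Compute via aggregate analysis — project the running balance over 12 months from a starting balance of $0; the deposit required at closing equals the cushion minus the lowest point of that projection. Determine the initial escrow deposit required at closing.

Cushion = 2 × $189.04 = $378.08
Trial balance (start $0, +$189.04 each month, − disbursements):
  Sep: +$189.04 → $189.04
  Oct: +$189.04 → $378.08
  Nov: +$189.04 − $341.28 → $225.84
  Dec: +$189.04 → $414.88
  Jan: +$189.04 → $603.92
  Feb: +$189.04 → $792.96
  Mar: +$189.04 → $982.00
  Apr: +$189.04 → $1,171.04
  May: +$189.04 − $341.28 → $1,018.80
  Jun: +$189.04 − $1,585.92 → -$378.08
  Jul: +$189.04 → -$189.04
  Aug: +$189.04 → $0.00
Lowest trial balance = -$378.08 (Jun)
Initial deposit = cushion − low point = $378.08 − (-$378.08) = $756.16

$756.16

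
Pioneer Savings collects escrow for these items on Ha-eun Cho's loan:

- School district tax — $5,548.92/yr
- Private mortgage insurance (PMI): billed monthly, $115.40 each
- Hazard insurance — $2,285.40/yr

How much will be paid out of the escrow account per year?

School district tax = $5,548.92 per year
Private mortgage insurance (PMI) = $115.40 × 12 = $1,384.80 per year
Hazard insurance = $2,285.40 per year
Annual escrow total = $5,548.92 + $1,384.80 + $2,285.40 = $9,219.12

$9,219.12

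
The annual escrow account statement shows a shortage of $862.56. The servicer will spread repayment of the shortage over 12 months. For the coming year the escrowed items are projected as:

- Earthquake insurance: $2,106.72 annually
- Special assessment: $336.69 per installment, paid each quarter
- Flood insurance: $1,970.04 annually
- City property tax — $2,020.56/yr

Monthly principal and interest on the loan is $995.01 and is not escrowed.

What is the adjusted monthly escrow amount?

Earthquake insurance = $2,106.72 annually
Special assessment = $336.69 × 4 = $1,346.76 annually
Flood insurance = $1,970.04 annually
City property tax = $2,020.56 annually
Total per year = $2,106.72 + $1,346.76 + $1,970.04 + $2,020.56 = $7,444.08
Per month = $7,444.08 / 12 = $620.34
Shortage spread = $862.56 ÷ 12 = $71.88/mo
New monthly escrow = $620.34 + $71.88 = $692.22

$692.22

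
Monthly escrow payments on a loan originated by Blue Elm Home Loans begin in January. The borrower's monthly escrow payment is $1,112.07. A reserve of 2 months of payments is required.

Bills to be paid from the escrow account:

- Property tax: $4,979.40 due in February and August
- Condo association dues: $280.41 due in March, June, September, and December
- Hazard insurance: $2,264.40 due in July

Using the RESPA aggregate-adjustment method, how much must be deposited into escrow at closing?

Cushion = 2 × $1,112.07 = $2,224.14
Trial balance (start $0, +$1,112.07 each month, − disbursements):
  Jan: +$1,112.07 → $1,112.07
  Feb: +$1,112.07 − $4,979.40 → -$2,755.26
  Mar: +$1,112.07 − $280.41 → -$1,923.60
  Apr: +$1,112.07 → -$811.53
  May: +$1,112.07 → $300.54
  Jun: +$1,112.07 − $280.41 → $1,132.20
  Jul: +$1,112.07 − $2,264.40 → -$20.13
  Aug: +$1,112.07 − $4,979.40 → -$3,887.46
  Sep: +$1,112.07 − $280.41 → -$3,055.80
  Oct: +$1,112.07 → -$1,943.73
  Nov: +$1,112.07 → -$831.66
  Dec: +$1,112.07 − $280.41 → $0.00
Lowest trial balance = -$3,887.46 (Aug)
Initial deposit = cushion − low point = $2,224.14 − (-$3,887.46) = $6,111.60

$6,111.60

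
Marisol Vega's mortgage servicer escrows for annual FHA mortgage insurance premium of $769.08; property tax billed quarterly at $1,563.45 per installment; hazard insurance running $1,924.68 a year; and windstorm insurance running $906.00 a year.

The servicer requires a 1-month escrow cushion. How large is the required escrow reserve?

FHA mortgage insurance premium = $769.08 annually
Property tax = $1,563.45 × 4 = $6,253.80 annually
Hazard insurance = $1,924.68 annually
Windstorm insurance = $906.00 annually
Total annual escrow = $9,853.56
Per month = $9,853.56 ÷ 12 = $821.13
Required cushion = 1 × $821.13 = $821.13

$821.13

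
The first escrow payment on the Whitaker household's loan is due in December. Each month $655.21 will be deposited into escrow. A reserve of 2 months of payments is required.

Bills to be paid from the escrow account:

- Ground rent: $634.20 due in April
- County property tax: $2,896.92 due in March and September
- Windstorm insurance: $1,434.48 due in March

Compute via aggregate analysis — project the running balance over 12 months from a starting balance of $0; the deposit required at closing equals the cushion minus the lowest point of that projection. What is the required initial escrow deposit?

$3,020.98

Cushion = 2 × $655.21 = $1,310.42
Trial balance (start $0, +$655.21 each month, − disbursements):
  Dec: +$655.21 → $655.21
  Jan: +$655.21 → $1,310.42
  Feb: +$655.21 → $1,965.63
  Mar: +$655.21 − $4,331.40 → -$1,710.56
  Apr: +$655.21 − $634.20 → -$1,689.55
  May: +$655.21 → -$1,034.34
  Jun: +$655.21 → -$379.13
  Jul: +$655.21 → $276.08
  Aug: +$655.21 → $931.29
  Sep: +$655.21 − $2,896.92 → -$1,310.42
  Oct: +$655.21 → -$655.21
  Nov: +$655.21 → $0.00
Lowest trial balance = -$1,710.56 (Mar)
Initial deposit = cushion − low point = $1,310.42 − (-$1,710.56) = $3,020.98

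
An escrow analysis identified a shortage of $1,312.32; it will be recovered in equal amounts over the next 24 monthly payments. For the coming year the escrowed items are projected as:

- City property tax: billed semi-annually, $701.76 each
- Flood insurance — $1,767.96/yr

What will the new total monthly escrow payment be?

$318.97

City property tax — $701.76 × 2 = $1,403.52 per year
Flood insurance — $1,767.96 per year
Annual escrow total = $1,403.52 + $1,767.96 = $3,171.48
Monthly = $3,171.48 / 12 = $264.29
Shortage per month = $1,312.32 / 24 = $54.68
Adjusted monthly = $264.29 + $54.68 = $318.97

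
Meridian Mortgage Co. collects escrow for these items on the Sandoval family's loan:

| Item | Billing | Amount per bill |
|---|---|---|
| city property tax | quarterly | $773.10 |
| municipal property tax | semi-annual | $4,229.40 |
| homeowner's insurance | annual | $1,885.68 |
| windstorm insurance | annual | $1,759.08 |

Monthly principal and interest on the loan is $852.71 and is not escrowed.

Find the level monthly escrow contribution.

City property tax: $773.10 × 4 = $3,092.40 annually
Municipal property tax: $4,229.40 × 2 = $8,458.80 annually
Homeowner's insurance: $1,885.68 annually
Windstorm insurance: $1,759.08 annually
Total per year = $15,195.96
Monthly escrow = $15,195.96 / 12 = $1,266.33

$1,266.33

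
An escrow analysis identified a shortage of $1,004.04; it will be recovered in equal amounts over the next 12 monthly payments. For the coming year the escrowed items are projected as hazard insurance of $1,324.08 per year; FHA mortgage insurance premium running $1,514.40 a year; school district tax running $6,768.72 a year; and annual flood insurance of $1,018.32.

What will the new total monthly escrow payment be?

$969.13

Hazard insurance = $1,324.08 annually
FHA mortgage insurance premium = $1,514.40 annually
School district tax = $6,768.72 annually
Flood insurance = $1,018.32 annually
Total per year = $1,324.08 + $1,514.40 + $6,768.72 + $1,018.32 = $10,625.52
Monthly escrow = $10,625.52 / 12 = $885.46
Shortage per month = $1,004.04 / 12 = $83.67
Adjusted monthly = $885.46 + $83.67 = $969.13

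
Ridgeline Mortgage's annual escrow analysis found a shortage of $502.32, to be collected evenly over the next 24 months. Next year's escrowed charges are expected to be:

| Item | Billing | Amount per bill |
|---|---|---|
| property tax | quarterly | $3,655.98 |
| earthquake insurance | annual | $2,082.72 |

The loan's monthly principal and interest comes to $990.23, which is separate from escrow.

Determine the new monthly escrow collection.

$1,413.15

Property tax: $3,655.98 × 4 = $14,623.92
Earthquake insurance: $2,082.72
Total annual escrow = $16,706.64
Base monthly escrow = $16,706.64 ÷ 12 = $1,392.22
Shortage per month = $502.32 / 24 = $20.93
New monthly escrow = $1,392.22 + $20.93 = $1,413.15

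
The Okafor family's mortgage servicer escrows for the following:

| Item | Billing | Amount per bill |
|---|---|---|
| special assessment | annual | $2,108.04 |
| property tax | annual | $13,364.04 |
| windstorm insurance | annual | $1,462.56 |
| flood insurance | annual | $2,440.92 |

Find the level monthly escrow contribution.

$1,614.63

Special assessment = $2,108.04
Property tax = $13,364.04
Windstorm insurance = $1,462.56
Flood insurance = $2,440.92
Yearly total = $2,108.04 + $13,364.04 + $1,462.56 + $2,440.92 = $19,375.56
Base monthly escrow = $19,375.56 / 12 = $1,614.63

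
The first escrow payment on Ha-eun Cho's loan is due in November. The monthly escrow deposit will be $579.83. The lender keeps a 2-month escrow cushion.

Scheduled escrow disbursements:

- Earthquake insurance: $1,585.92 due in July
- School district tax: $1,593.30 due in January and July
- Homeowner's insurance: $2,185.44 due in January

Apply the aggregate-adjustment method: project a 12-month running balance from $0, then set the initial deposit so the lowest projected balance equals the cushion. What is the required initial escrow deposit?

Cushion = 2 × $579.83 = $1,159.66
Trial balance (start $0, +$579.83 each month, − disbursements):
  Nov: +$579.83 → $579.83
  Dec: +$579.83 → $1,159.66
  Jan: +$579.83 − $3,778.74 → -$2,039.25
  Feb: +$579.83 → -$1,459.42
  Mar: +$579.83 → -$879.59
  Apr: +$579.83 → -$299.76
  May: +$579.83 → $280.07
  Jun: +$579.83 → $859.90
  Jul: +$579.83 − $3,179.22 → -$1,739.49
  Aug: +$579.83 → -$1,159.66
  Sep: +$579.83 → -$579.83
  Oct: +$579.83 → $0.00
Lowest trial balance = -$2,039.25 (Jan)
Initial deposit = cushion − low point = $1,159.66 − (-$2,039.25) = $3,198.91

$3,198.91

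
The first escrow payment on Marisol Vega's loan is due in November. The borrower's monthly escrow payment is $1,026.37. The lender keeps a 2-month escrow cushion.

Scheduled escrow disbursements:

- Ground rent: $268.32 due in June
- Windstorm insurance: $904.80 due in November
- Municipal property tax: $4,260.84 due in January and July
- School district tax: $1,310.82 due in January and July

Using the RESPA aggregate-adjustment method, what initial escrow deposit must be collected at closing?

$5,450.09

Cushion = 2 × $1,026.37 = $2,052.74
Trial balance (start $0, +$1,026.37 each month, − disbursements):
  Nov: +$1,026.37 − $904.80 → $121.57
  Dec: +$1,026.37 → $1,147.94
  Jan: +$1,026.37 − $5,571.66 → -$3,397.35
  Feb: +$1,026.37 → -$2,370.98
  Mar: +$1,026.37 → -$1,344.61
  Apr: +$1,026.37 → -$318.24
  May: +$1,026.37 → $708.13
  Jun: +$1,026.37 − $268.32 → $1,466.18
  Jul: +$1,026.37 − $5,571.66 → -$3,079.11
  Aug: +$1,026.37 → -$2,052.74
  Sep: +$1,026.37 → -$1,026.37
  Oct: +$1,026.37 → $0.00
Lowest trial balance = -$3,397.35 (Jan)
Initial deposit = cushion − low point = $2,052.74 − (-$3,397.35) = $5,450.09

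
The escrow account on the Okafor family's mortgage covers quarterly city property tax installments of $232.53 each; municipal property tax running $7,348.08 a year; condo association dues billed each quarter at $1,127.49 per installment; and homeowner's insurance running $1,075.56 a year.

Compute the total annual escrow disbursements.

$13,863.72

City property tax = $232.53 × 4 = $930.12 per year
Municipal property tax = $7,348.08 per year
Condo association dues = $1,127.49 × 4 = $4,509.96 per year
Homeowner's insurance = $1,075.56 per year
Annual escrow total = $930.12 + $7,348.08 + $4,509.96 + $1,075.56 = $13,863.72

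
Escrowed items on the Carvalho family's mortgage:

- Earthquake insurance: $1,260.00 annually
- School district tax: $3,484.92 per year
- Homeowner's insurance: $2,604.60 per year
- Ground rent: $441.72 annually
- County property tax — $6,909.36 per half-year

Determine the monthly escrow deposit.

Earthquake insurance — $1,260.00/yr
School district tax — $3,484.92/yr
Homeowner's insurance — $2,604.60/yr
Ground rent — $441.72/yr
County property tax — $6,909.36 × 2 = $13,818.72/yr
Combined annual = $1,260.00 + $3,484.92 + $2,604.60 + $441.72 + $13,818.72 = $21,609.96
Monthly escrow = $21,609.96 / 12 = $1,800.83

$1,800.83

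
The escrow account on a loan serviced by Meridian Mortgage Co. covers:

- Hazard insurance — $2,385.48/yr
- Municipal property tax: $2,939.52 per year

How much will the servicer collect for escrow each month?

$443.75

Hazard insurance — $2,385.48 annually
Municipal property tax — $2,939.52 annually
Yearly total = $2,385.48 + $2,939.52 = $5,325.00
Per month = $5,325.00 ÷ 12 = $443.75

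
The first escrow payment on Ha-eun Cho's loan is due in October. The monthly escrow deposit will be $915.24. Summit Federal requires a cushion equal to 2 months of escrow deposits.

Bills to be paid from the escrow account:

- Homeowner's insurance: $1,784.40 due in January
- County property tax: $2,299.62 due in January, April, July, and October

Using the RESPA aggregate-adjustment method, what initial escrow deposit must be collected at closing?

$4,553.16

Cushion = 2 × $915.24 = $1,830.48
Trial balance (start $0, +$915.24 each month, − disbursements):
  Oct: +$915.24 − $2,299.62 → -$1,384.38
  Nov: +$915.24 → -$469.14
  Dec: +$915.24 → $446.10
  Jan: +$915.24 − $4,084.02 → -$2,722.68
  Feb: +$915.24 → -$1,807.44
  Mar: +$915.24 → -$892.20
  Apr: +$915.24 − $2,299.62 → -$2,276.58
  May: +$915.24 → -$1,361.34
  Jun: +$915.24 → -$446.10
  Jul: +$915.24 − $2,299.62 → -$1,830.48
  Aug: +$915.24 → -$915.24
  Sep: +$915.24 → $0.00
Lowest trial balance = -$2,722.68 (Jan)
Initial deposit = cushion − low point = $1,830.48 − (-$2,722.68) = $4,553.16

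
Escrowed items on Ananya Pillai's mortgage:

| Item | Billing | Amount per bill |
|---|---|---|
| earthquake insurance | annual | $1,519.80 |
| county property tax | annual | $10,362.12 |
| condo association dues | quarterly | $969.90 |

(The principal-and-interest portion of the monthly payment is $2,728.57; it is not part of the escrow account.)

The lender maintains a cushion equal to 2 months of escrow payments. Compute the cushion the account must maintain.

$2,626.92

Earthquake insurance — $1,519.80 annually
County property tax — $10,362.12 annually
Condo association dues — $969.90 × 4 = $3,879.60 annually
Total annual escrow = $1,519.80 + $10,362.12 + $3,879.60 = $15,761.52
Per month = $15,761.52 ÷ 12 = $1,313.46
Required cushion = 2 × $1,313.46 = $2,626.92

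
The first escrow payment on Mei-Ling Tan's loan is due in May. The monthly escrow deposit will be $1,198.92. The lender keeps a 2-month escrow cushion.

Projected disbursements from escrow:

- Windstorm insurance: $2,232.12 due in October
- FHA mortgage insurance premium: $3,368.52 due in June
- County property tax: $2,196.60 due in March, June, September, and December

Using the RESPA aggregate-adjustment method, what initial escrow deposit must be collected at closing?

Cushion = 2 × $1,198.92 = $2,397.84
Trial balance (start $0, +$1,198.92 each month, − disbursements):
  May: +$1,198.92 → $1,198.92
  Jun: +$1,198.92 − $5,565.12 → -$3,167.28
  Jul: +$1,198.92 → -$1,968.36
  Aug: +$1,198.92 → -$769.44
  Sep: +$1,198.92 − $2,196.60 → -$1,767.12
  Oct: +$1,198.92 − $2,232.12 → -$2,800.32
  Nov: +$1,198.92 → -$1,601.40
  Dec: +$1,198.92 − $2,196.60 → -$2,599.08
  Jan: +$1,198.92 → -$1,400.16
  Feb: +$1,198.92 → -$201.24
  Mar: +$1,198.92 − $2,196.60 → -$1,198.92
  Apr: +$1,198.92 → $0.00
Lowest trial balance = -$3,167.28 (Jun)
Initial deposit = cushion − low point = $2,397.84 − (-$3,167.28) = $5,565.12

$5,565.12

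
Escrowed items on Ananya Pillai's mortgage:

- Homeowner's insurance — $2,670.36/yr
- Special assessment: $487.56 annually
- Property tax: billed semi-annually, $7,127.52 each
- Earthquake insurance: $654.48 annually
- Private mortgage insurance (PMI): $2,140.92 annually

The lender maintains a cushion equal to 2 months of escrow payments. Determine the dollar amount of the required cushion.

Homeowner's insurance = $2,670.36 per year
Special assessment = $487.56 per year
Property tax = $7,127.52 × 2 = $14,255.04 per year
Earthquake insurance = $654.48 per year
Private mortgage insurance (PMI) = $2,140.92 per year
Total annual escrow = $2,670.36 + $487.56 + $14,255.04 + $654.48 + $2,140.92 = $20,208.36
Monthly = $20,208.36 / 12 = $1,684.03
Reserve = 2 × $1,684.03 = $3,368.06

$3,368.06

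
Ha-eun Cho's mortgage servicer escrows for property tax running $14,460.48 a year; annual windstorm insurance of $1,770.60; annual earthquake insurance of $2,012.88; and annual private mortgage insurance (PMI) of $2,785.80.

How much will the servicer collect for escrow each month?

Property tax: $14,460.48 annually
Windstorm insurance: $1,770.60 annually
Earthquake insurance: $2,012.88 annually
Private mortgage insurance (PMI): $2,785.80 annually
Yearly total = $14,460.48 + $1,770.60 + $2,012.88 + $2,785.80 = $21,029.76
Monthly = $21,029.76 ÷ 12 = $1,752.48

$1,752.48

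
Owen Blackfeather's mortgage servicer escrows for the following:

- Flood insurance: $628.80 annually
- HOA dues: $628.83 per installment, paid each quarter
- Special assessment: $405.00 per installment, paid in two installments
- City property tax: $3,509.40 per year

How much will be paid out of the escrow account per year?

$7,463.52

Flood insurance = $628.80
HOA dues = $628.83 × 4 = $2,515.32
Special assessment = $405.00 × 2 = $810.00
City property tax = $3,509.40
Total per year = $628.80 + $2,515.32 + $810.00 + $3,509.40 = $7,463.52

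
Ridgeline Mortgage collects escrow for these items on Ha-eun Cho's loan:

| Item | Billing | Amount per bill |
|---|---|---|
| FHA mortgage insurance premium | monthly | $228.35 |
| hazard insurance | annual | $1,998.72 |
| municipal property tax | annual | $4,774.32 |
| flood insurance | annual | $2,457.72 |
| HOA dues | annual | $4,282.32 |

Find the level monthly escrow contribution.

$1,354.44

FHA mortgage insurance premium — $228.35 × 12 = $2,740.20 annually
Hazard insurance — $1,998.72 annually
Municipal property tax — $4,774.32 annually
Flood insurance — $2,457.72 annually
HOA dues — $4,282.32 annually
Total per year = $2,740.20 + $1,998.72 + $4,774.32 + $2,457.72 + $4,282.32 = $16,253.28
Monthly = $16,253.28 ÷ 12 = $1,354.44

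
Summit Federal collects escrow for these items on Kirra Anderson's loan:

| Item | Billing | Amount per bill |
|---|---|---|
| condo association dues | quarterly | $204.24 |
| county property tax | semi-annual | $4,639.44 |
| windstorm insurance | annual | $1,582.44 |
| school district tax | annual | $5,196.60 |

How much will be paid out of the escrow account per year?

Condo association dues = $204.24 × 4 = $816.96 per year
County property tax = $4,639.44 × 2 = $9,278.88 per year
Windstorm insurance = $1,582.44 per year
School district tax = $5,196.60 per year
Total annual escrow = $816.96 + $9,278.88 + $1,582.44 + $5,196.60 = $16,874.88

$16,874.88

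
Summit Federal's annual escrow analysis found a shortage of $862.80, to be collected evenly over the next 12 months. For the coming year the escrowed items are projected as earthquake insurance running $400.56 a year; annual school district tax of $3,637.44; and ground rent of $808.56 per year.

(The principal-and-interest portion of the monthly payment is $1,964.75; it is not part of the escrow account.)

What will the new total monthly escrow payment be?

Earthquake insurance = $400.56/yr
School district tax = $3,637.44/yr
Ground rent = $808.56/yr
Yearly total = $400.56 + $3,637.44 + $808.56 = $4,846.56
Base monthly escrow = $4,846.56 ÷ 12 = $403.88
Monthly shortage recovery: $862.80 ÷ 12 = $71.90
Adjusted monthly = $403.88 + $71.90 = $475.78

$475.78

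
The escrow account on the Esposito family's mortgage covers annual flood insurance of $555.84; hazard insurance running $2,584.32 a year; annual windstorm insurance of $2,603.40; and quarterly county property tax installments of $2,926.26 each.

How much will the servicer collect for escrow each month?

Flood insurance — $555.84/yr
Hazard insurance — $2,584.32/yr
Windstorm insurance — $2,603.40/yr
County property tax — $2,926.26 × 4 = $11,705.04/yr
Yearly total = $555.84 + $2,584.32 + $2,603.40 + $11,705.04 = $17,448.60
Monthly = $17,448.60 ÷ 12 = $1,454.05

$1,454.05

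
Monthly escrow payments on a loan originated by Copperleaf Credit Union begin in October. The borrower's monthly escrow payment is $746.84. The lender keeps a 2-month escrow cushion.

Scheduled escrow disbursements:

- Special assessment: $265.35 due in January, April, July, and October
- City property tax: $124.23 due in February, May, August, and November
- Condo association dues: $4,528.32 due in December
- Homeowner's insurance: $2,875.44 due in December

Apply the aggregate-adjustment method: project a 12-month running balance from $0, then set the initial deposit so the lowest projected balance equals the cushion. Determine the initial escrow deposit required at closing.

Cushion = 2 × $746.84 = $1,493.68
Trial balance (start $0, +$746.84 each month, − disbursements):
  Oct: +$746.84 − $265.35 → $481.49
  Nov: +$746.84 − $124.23 → $1,104.10
  Dec: +$746.84 − $7,403.76 → -$5,552.82
  Jan: +$746.84 − $265.35 → -$5,071.33
  Feb: +$746.84 − $124.23 → -$4,448.72
  Mar: +$746.84 → -$3,701.88
  Apr: +$746.84 − $265.35 → -$3,220.39
  May: +$746.84 − $124.23 → -$2,597.78
  Jun: +$746.84 → -$1,850.94
  Jul: +$746.84 − $265.35 → -$1,369.45
  Aug: +$746.84 − $124.23 → -$746.84
  Sep: +$746.84 → $0.00
Lowest trial balance = -$5,552.82 (Dec)
Initial deposit = cushion − low point = $1,493.68 − (-$5,552.82) = $7,046.50

$7,046.50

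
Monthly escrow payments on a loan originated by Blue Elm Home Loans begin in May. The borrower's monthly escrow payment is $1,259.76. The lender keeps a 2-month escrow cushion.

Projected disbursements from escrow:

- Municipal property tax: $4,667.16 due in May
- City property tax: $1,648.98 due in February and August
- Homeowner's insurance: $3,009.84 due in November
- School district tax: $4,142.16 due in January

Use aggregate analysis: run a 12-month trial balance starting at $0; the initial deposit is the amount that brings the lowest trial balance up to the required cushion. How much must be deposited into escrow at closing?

Cushion = 2 × $1,259.76 = $2,519.52
Trial balance (start $0, +$1,259.76 each month, − disbursements):
  May: +$1,259.76 − $4,667.16 → -$3,407.40
  Jun: +$1,259.76 → -$2,147.64
  Jul: +$1,259.76 → -$887.88
  Aug: +$1,259.76 − $1,648.98 → -$1,277.10
  Sep: +$1,259.76 → -$17.34
  Oct: +$1,259.76 → $1,242.42
  Nov: +$1,259.76 − $3,009.84 → -$507.66
  Dec: +$1,259.76 → $752.10
  Jan: +$1,259.76 − $4,142.16 → -$2,130.30
  Feb: +$1,259.76 − $1,648.98 → -$2,519.52
  Mar: +$1,259.76 → -$1,259.76
  Apr: +$1,259.76 → $0.00
Lowest trial balance = -$3,407.40 (May)
Initial deposit = cushion − low point = $2,519.52 − (-$3,407.40) = $5,926.92

$5,926.92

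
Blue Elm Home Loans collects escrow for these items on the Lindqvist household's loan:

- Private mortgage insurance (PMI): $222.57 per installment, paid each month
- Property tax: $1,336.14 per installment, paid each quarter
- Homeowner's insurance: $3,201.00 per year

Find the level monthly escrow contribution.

$934.70

Private mortgage insurance (PMI) = $222.57 × 12 = $2,670.84/yr
Property tax = $1,336.14 × 4 = $5,344.56/yr
Homeowner's insurance = $3,201.00/yr
Total annual escrow = $11,216.40
Base monthly escrow = $11,216.40 ÷ 12 = $934.70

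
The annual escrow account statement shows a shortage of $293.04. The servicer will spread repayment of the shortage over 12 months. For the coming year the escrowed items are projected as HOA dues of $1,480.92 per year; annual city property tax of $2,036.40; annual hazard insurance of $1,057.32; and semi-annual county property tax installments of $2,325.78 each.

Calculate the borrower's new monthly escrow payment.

HOA dues — $1,480.92
City property tax — $2,036.40
Hazard insurance — $1,057.32
County property tax — $2,325.78 × 2 = $4,651.56
Total per year = $1,480.92 + $2,036.40 + $1,057.32 + $4,651.56 = $9,226.20
Monthly = $9,226.20 ÷ 12 = $768.85
Monthly shortage recovery: $293.04 / 12 = $24.42
New monthly escrow = $768.85 + $24.42 = $793.27

$793.27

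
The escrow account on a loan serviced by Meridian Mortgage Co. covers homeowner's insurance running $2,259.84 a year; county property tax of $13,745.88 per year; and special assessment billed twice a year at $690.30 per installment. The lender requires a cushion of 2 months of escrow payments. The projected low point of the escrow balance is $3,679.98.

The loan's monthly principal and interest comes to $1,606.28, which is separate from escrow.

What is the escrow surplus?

$782.26

Homeowner's insurance — $2,259.84 per year
County property tax — $13,745.88 per year
Special assessment — $690.30 × 2 = $1,380.60 per year
Yearly total = $17,386.32
Per month = $17,386.32 / 12 = $1,448.86
Cushion = 2 × $1,448.86 = $2,897.72
Surplus = $3,679.98 − $2,897.72 = $782.26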